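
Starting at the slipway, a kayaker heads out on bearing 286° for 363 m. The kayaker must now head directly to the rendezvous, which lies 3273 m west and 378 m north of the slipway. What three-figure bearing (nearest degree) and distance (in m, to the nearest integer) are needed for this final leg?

275°, 2937 m

Leg 1 (286°, 363 m): east 363 sin 286° = -348.94, north 363 cos 286° = 100.06
Current position: (-348.94, 100.06). Target: (-3273, 378). Remaining: Δeast = -2924.06, Δnorth = 277.94.
Bearing = atan2(-2924.06, 277.94) mod 360° = 275.43°; distance = √((-2924.06)² + (277.94)²) = 2937.242 m.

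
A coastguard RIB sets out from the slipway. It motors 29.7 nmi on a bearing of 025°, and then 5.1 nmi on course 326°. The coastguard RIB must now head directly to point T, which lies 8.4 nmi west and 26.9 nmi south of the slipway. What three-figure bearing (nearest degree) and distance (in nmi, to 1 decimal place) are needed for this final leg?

197°, 60.8 nmi

Leg 1 (025°, 29.7 nmi): east 29.7 sin 25° = 12.55, north 29.7 cos 25° = 26.92
Leg 2 (326°, 5.1 nmi): east 5.1 sin 326° = -2.85, north 5.1 cos 326° = 4.23
Current position: (9.70, 31.15). Target: (-8.4, -26.9). Remaining: Δeast = -18.10, Δnorth = -58.05.
Bearing = atan2(-18.10, -58.05) mod 360° = 197.32°; distance = √((-18.10)² + (-58.05)²) = 60.802 nmi.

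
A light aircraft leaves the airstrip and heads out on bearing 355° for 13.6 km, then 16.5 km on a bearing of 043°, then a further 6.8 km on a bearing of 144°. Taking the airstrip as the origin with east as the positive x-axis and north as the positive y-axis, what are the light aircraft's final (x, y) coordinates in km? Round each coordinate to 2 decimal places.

(14.06, 20.11)

Leg 1 (355°, 13.6 km): east 13.6 sin 355° = -1.19, north 13.6 cos 355° = 13.55
Leg 2 (043°, 16.5 km): east 16.5 sin 43° = 11.25, north 16.5 cos 43° = 12.07
Leg 3 (144°, 6.8 km): east 6.8 sin 144° = 4.00, north 6.8 cos 144° = -5.50
Summing: 14.06 km east, 20.11 km north → (14.06, 20.11).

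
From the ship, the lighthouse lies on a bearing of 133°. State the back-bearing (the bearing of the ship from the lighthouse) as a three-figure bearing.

Back-bearing = 133° + 180° = 313°.

313°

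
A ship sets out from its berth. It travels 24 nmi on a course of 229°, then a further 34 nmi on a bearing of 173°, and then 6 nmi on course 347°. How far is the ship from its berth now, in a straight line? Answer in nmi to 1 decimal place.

Leg 1 (229°, 24 nmi): east 24 sin 229° = -18.11, north 24 cos 229° = -15.75
Leg 2 (173°, 34 nmi): east 34 sin 173° = 4.14, north 34 cos 173° = -33.75
Leg 3 (347°, 6 nmi): east 6 sin 347° = -1.35, north 6 cos 347° = 5.85
Net: -15.32 east, -43.65 north. Distance = √((-15.32)² + (-43.65)²) = 46.256 nmi.

46.3 nmi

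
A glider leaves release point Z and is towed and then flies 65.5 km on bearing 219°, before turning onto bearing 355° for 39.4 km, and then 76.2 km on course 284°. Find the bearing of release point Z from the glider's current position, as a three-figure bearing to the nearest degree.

093°

Leg 1 (219°, 65.5 km): east 65.5 sin 219° = -41.22, north 65.5 cos 219° = -50.90
Leg 2 (355°, 39.4 km): east 39.4 sin 355° = -3.43, north 39.4 cos 355° = 39.25
Leg 3 (284°, 76.2 km): east 76.2 sin 284° = -73.94, north 76.2 cos 284° = 18.43
Net displacement: -118.59 east, 6.78 north. Direction back to start is (118.59, -6.78): bearing = atan2(118.59, -6.78) mod 360° = 93.27° ≈ 093°.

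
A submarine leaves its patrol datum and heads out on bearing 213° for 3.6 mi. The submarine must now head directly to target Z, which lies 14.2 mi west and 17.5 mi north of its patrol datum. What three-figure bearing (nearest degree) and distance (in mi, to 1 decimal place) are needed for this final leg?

329°, 23.9 mi

Leg 1 (213°, 3.6 mi): east 3.6 sin 213° = -1.96, north 3.6 cos 213° = -3.02
Current position: (-1.96, -3.02). Target: (-14.2, 17.5). Remaining: Δeast = -12.24, Δnorth = 20.52.
Bearing = atan2(-12.24, 20.52) mod 360° = 329.18°; distance = √((-12.24)² + (20.52)²) = 23.892 mi.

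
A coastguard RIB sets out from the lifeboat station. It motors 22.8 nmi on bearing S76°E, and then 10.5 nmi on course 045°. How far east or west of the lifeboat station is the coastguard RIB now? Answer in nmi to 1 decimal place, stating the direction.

Leg 1 (S76°E, 22.8 nmi): east 22.8 sin 104° = 22.12, north 22.8 cos 104° = -5.52
Leg 2 (045°, 10.5 nmi): east 10.5 sin 45° = 7.42, north 10.5 cos 45° = 7.42
Net east component: 29.55 nmi.

29.5 nmi east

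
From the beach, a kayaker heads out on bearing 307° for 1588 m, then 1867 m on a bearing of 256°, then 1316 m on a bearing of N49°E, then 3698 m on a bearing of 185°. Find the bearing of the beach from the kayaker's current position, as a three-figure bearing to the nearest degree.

Leg 1 (307°, 1588 m): east 1588 sin 307° = -1268.23, north 1588 cos 307° = 955.68
Leg 2 (256°, 1867 m): east 1867 sin 256° = -1811.54, north 1867 cos 256° = -451.67
Leg 3 (N49°E, 1316 m): east 1316 sin 49° = 993.20, north 1316 cos 49° = 863.37
Leg 4 (185°, 3698 m): east 3698 sin 185° = -322.30, north 3698 cos 185° = -3683.93
Net displacement: -2408.88 east, -2316.54 north. Direction back to start is (2408.88, 2316.54): bearing = atan2(2408.88, 2316.54) mod 360° = 46.12° ≈ 046°.

046°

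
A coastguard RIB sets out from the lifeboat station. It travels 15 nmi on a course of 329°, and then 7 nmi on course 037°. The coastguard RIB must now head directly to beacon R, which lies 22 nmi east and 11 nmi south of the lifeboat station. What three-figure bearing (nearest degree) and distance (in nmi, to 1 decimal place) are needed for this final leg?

139°, 39.0 nmi

Leg 1 (329°, 15 nmi): east 15 sin 329° = -7.73, north 15 cos 329° = 12.86
Leg 2 (037°, 7 nmi): east 7 sin 37° = 4.21, north 7 cos 37° = 5.59
Current position: (-3.51, 18.45). Target: (22, -11). Remaining: Δeast = 25.51, Δnorth = -29.45.
Bearing = atan2(25.51, -29.45) mod 360° = 139.10°; distance = √((25.51)² + (-29.45)²) = 38.963 nmi.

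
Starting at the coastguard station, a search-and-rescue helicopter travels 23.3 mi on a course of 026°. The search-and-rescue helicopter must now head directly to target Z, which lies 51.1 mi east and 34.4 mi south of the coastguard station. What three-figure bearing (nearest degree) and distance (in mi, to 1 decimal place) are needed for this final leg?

144°, 68.8 mi

Leg 1 (026°, 23.3 mi): east 23.3 sin 26° = 10.21, north 23.3 cos 26° = 20.94
Current position: (10.21, 20.94). Target: (51.1, -34.4). Remaining: Δeast = 40.89, Δnorth = -55.34.
Bearing = atan2(40.89, -55.34) mod 360° = 143.54°; distance = √((40.89)² + (-55.34)²) = 68.807 mi.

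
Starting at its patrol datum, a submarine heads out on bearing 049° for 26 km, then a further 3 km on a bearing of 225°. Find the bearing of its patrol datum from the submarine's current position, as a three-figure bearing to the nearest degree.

Leg 1 (049°, 26 km): east 26 sin 49° = 19.62, north 26 cos 49° = 17.06
Leg 2 (225°, 3 km): east 3 sin 225° = -2.12, north 3 cos 225° = -2.12
Net displacement: 17.50 east, 14.94 north. Direction back to start is (-17.50, -14.94): bearing = atan2(-17.50, -14.94) mod 360° = 229.52° ≈ 230°.

230°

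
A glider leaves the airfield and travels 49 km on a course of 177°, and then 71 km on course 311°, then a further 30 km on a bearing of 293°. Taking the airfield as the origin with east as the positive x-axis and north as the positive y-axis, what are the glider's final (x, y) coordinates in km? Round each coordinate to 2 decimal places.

(-78.64, 9.37)

Leg 1 (177°, 49 km): east 49 sin 177° = 2.56, north 49 cos 177° = -48.93
Leg 2 (311°, 71 km): east 71 sin 311° = -53.58, north 71 cos 311° = 46.58
Leg 3 (293°, 30 km): east 30 sin 293° = -27.62, north 30 cos 293° = 11.72
Summing: -78.64 km east, 9.37 km north → (-78.64, 9.37).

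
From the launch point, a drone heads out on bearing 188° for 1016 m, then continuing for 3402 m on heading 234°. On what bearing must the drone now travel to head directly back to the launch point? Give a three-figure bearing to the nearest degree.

Leg 1 (188°, 1016 m): east 1016 sin 188° = -141.40, north 1016 cos 188° = -1006.11
Leg 2 (234°, 3402 m): east 3402 sin 234° = -2752.28, north 3402 cos 234° = -1999.65
Net displacement: -2893.68 east, -3005.76 north. Direction back to start is (2893.68, 3005.76): bearing = atan2(2893.68, 3005.76) mod 360° = 43.91° ≈ 044°.

044°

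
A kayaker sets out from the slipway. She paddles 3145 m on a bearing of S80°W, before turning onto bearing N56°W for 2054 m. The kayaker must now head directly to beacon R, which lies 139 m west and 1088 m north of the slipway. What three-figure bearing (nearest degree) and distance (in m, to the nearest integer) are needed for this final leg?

084°, 4686 m

Leg 1 (S80°W, 3145 m): east 3145 sin 260° = -3097.22, north 3145 cos 260° = -546.12
Leg 2 (N56°W, 2054 m): east 2054 sin 304° = -1702.84, north 2054 cos 304° = 1148.58
Current position: (-4800.06, 602.46). Target: (-139, 1088). Remaining: Δeast = 4661.06, Δnorth = 485.54.
Bearing = atan2(4661.06, 485.54) mod 360° = 84.05°; distance = √((4661.06)² + (485.54)²) = 4686.285 m.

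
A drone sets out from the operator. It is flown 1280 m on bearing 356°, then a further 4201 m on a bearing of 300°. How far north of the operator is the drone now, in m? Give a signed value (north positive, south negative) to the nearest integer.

3377 m

Leg 1 (356°, 1280 m): east 1280 sin 356° = -89.29, north 1280 cos 356° = 1276.88
Leg 2 (300°, 4201 m): east 4201 sin 300° = -3638.17, north 4201 cos 300° = 2100.50
Net north component: 3377.38 m.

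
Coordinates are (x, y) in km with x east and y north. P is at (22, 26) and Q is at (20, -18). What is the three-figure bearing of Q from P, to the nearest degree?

Δeast = 20 − 22 = -2.00; Δnorth = -18 − 26 = -44.00.
Bearing = atan2(Δeast, Δnorth) mod 360° = 182.60° ≈ 183°.

183°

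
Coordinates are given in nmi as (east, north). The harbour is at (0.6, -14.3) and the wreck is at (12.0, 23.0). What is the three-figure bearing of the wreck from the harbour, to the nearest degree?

Δeast = 12.0 − 0.6 = 11.40; Δnorth = 23.0 − -14.3 = 37.30.
Bearing = atan2(Δeast, Δnorth) mod 360° = 16.99° ≈ 017°.

017°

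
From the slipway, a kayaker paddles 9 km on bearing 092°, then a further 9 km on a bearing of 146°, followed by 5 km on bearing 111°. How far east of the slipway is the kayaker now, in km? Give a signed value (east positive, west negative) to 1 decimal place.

18.7 km

Leg 1 (092°, 9 km): east 9 sin 92° = 8.99, north 9 cos 92° = -0.31
Leg 2 (146°, 9 km): east 9 sin 146° = 5.03, north 9 cos 146° = -7.46
Leg 3 (111°, 5 km): east 5 sin 111° = 4.67, north 5 cos 111° = -1.79
Net east component: 18.70 km.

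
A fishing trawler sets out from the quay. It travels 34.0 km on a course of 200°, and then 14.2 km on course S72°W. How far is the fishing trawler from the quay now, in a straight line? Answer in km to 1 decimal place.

Leg 1 (200°, 34.0 km): east 34.0 sin 200° = -11.63, north 34.0 cos 200° = -31.95
Leg 2 (S72°W, 14.2 km): east 14.2 sin 252° = -13.51, north 14.2 cos 252° = -4.39
Net: -25.13 east, -36.34 north. Distance = √((-25.13)² + (-36.34)²) = 44.183 km.

44.2 km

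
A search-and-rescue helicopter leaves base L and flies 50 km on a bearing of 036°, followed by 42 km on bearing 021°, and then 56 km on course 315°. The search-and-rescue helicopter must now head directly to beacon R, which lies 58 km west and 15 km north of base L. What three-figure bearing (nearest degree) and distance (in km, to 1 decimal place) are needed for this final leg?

Leg 1 (036°, 50 km): east 50 sin 36° = 29.39, north 50 cos 36° = 40.45
Leg 2 (021°, 42 km): east 42 sin 21° = 15.05, north 42 cos 21° = 39.21
Leg 3 (315°, 56 km): east 56 sin 315° = -39.60, north 56 cos 315° = 39.60
Current position: (4.84, 119.26). Target: (-58, 15). Remaining: Δeast = -62.84, Δnorth = -104.26.
Bearing = atan2(-62.84, -104.26) mod 360° = 211.08°; distance = √((-62.84)² + (-104.26)²) = 121.734 km.

211°, 121.7 km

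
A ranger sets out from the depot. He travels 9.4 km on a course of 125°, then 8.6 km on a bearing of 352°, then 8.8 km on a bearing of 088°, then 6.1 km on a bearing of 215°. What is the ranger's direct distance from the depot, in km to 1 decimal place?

11.9 km

Leg 1 (125°, 9.4 km): east 9.4 sin 125° = 7.70, north 9.4 cos 125° = -5.39
Leg 2 (352°, 8.6 km): east 8.6 sin 352° = -1.20, north 8.6 cos 352° = 8.52
Leg 3 (088°, 8.8 km): east 8.8 sin 88° = 8.79, north 8.8 cos 88° = 0.31
Leg 4 (215°, 6.1 km): east 6.1 sin 215° = -3.50, north 6.1 cos 215° = -5.00
Net: 11.80 east, -1.57 north. Distance = √((11.80)² + (-1.57)²) = 11.902 km.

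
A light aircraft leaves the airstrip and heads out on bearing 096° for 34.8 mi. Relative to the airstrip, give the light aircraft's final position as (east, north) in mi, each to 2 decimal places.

(34.61, -3.64)

Leg 1 (096°, 34.8 mi): east 34.8 sin 96° = 34.61, north 34.8 cos 96° = -3.64
Summing: 34.61 mi east, -3.64 mi north → (34.61, -3.64).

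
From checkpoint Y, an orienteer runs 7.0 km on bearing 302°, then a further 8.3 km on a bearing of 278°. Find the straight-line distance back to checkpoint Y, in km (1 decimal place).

15.0 km

Leg 1 (302°, 7.0 km): east 7.0 sin 302° = -5.94, north 7.0 cos 302° = 3.71
Leg 2 (278°, 8.3 km): east 8.3 sin 278° = -8.22, north 8.3 cos 278° = 1.16
Net: -14.16 east, 4.86 north. Distance = √((-14.16)² + (4.86)²) = 14.968 km.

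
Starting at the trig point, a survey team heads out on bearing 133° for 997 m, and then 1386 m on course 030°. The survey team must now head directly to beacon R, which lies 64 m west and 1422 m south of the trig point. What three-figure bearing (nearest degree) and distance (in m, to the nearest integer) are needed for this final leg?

217°, 2446 m

Leg 1 (133°, 997 m): east 997 sin 133° = 729.16, north 997 cos 133° = -679.95
Leg 2 (030°, 1386 m): east 1386 sin 30° = 693.00, north 1386 cos 30° = 1200.31
Current position: (1422.16, 520.36). Target: (-64, -1422). Remaining: Δeast = -1486.16, Δnorth = -1942.36.
Bearing = atan2(-1486.16, -1942.36) mod 360° = 217.42°; distance = √((-1486.16)² + (-1942.36)²) = 2445.696 m.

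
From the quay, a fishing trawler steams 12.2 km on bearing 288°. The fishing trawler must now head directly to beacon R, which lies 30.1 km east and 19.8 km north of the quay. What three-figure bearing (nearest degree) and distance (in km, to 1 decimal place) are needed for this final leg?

Leg 1 (288°, 12.2 km): east 12.2 sin 288° = -11.60, north 12.2 cos 288° = 3.77
Current position: (-11.60, 3.77). Target: (30.1, 19.8). Remaining: Δeast = 41.70, Δnorth = 16.03.
Bearing = atan2(41.70, 16.03) mod 360° = 68.97°; distance = √((41.70)² + (16.03)²) = 44.678 km.

069°, 44.7 km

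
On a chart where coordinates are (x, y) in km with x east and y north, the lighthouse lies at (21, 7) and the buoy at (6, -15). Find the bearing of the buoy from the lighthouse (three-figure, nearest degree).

Δeast = 6 − 21 = -15.00; Δnorth = -15 − 7 = -22.00.
Bearing = atan2(Δeast, Δnorth) mod 360° = 214.29° ≈ 214°.

214°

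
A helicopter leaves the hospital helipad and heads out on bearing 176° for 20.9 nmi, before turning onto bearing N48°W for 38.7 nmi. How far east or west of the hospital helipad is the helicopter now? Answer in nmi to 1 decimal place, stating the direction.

Leg 1 (176°, 20.9 nmi): east 20.9 sin 176° = 1.46, north 20.9 cos 176° = -20.85
Leg 2 (N48°W, 38.7 nmi): east 38.7 sin 312° = -28.76, north 38.7 cos 312° = 25.90
Net east component: -27.30 nmi.

27.3 nmi west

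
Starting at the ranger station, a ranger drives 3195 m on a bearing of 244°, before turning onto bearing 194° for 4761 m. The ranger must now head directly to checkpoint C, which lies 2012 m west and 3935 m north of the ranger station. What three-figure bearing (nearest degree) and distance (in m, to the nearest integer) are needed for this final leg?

011°, 10156 m

Leg 1 (244°, 3195 m): east 3195 sin 244° = -2871.65, north 3195 cos 244° = -1400.60
Leg 2 (194°, 4761 m): east 4761 sin 194° = -1151.79, north 4761 cos 194° = -4619.58
Current position: (-4023.44, -6020.17). Target: (-2012, 3935). Remaining: Δeast = 2011.44, Δnorth = 9955.17.
Bearing = atan2(2011.44, 9955.17) mod 360° = 11.42°; distance = √((2011.44)² + (9955.17)²) = 10156.346 m.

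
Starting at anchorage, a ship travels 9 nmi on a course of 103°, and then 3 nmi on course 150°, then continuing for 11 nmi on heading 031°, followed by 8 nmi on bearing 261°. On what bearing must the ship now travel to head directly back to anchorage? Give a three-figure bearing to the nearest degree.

246°

Leg 1 (103°, 9 nmi): east 9 sin 103° = 8.77, north 9 cos 103° = -2.02
Leg 2 (150°, 3 nmi): east 3 sin 150° = 1.50, north 3 cos 150° = -2.60
Leg 3 (031°, 11 nmi): east 11 sin 31° = 5.67, north 11 cos 31° = 9.43
Leg 4 (261°, 8 nmi): east 8 sin 261° = -7.90, north 8 cos 261° = -1.25
Net displacement: 8.03 east, 3.55 north. Direction back to start is (-8.03, -3.55): bearing = atan2(-8.03, -3.55) mod 360° = 246.13° ≈ 246°.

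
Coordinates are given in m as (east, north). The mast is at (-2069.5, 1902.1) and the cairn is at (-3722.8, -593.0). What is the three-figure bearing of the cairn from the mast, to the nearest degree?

214°

Δeast = -3722.8 − -2069.5 = -1653.30; Δnorth = -593.0 − 1902.1 = -2495.10.
Bearing = atan2(Δeast, Δnorth) mod 360° = 213.53° ≈ 214°.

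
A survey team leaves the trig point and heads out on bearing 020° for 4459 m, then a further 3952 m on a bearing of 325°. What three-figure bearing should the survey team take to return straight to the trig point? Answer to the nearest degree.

174°

Leg 1 (020°, 4459 m): east 4459 sin 20° = 1525.07, north 4459 cos 20° = 4190.09
Leg 2 (325°, 3952 m): east 3952 sin 325° = -2266.77, north 3952 cos 325° = 3237.29
Net displacement: -741.71 east, 7427.38 north. Direction back to start is (741.71, -7427.38): bearing = atan2(741.71, -7427.38) mod 360° = 174.30° ≈ 174°.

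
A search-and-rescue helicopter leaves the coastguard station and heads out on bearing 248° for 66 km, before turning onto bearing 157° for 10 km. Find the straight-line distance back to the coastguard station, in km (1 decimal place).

66.6 km

Leg 1 (248°, 66 km): east 66 sin 248° = -61.19, north 66 cos 248° = -24.72
Leg 2 (157°, 10 km): east 10 sin 157° = 3.91, north 10 cos 157° = -9.21
Net: -57.29 east, -33.93 north. Distance = √((-57.29)² + (-33.93)²) = 66.580 km.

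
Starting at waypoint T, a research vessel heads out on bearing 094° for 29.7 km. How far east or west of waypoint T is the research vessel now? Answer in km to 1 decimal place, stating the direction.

29.6 km east

Leg 1 (094°, 29.7 km): east 29.7 sin 94° = 29.63, north 29.7 cos 94° = -2.07
Net east component: 29.63 km.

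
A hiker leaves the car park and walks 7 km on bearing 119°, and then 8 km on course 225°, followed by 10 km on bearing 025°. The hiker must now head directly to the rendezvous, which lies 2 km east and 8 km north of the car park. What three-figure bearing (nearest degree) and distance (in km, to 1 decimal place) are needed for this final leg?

Leg 1 (119°, 7 km): east 7 sin 119° = 6.12, north 7 cos 119° = -3.39
Leg 2 (225°, 8 km): east 8 sin 225° = -5.66, north 8 cos 225° = -5.66
Leg 3 (025°, 10 km): east 10 sin 25° = 4.23, north 10 cos 25° = 9.06
Current position: (4.69, 0.01). Target: (2, 8). Remaining: Δeast = -2.69, Δnorth = 7.99.
Bearing = atan2(-2.69, 7.99) mod 360° = 341.38°; distance = √((-2.69)² + (7.99)²) = 8.429 km.

341°, 8.4 km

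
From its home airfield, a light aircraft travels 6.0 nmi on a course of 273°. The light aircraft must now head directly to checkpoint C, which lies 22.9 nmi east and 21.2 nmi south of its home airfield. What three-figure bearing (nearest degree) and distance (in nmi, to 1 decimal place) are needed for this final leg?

Leg 1 (273°, 6.0 nmi): east 6.0 sin 273° = -5.99, north 6.0 cos 273° = 0.31
Current position: (-5.99, 0.31). Target: (22.9, -21.2). Remaining: Δeast = 28.89, Δnorth = -21.51.
Bearing = atan2(28.89, -21.51) mod 360° = 126.67°; distance = √((28.89)² + (-21.51)²) = 36.022 nmi.

127°, 36.0 nmi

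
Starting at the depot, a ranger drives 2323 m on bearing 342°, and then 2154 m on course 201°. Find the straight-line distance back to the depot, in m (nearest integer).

1503 m

Leg 1 (342°, 2323 m): east 2323 sin 342° = -717.85, north 2323 cos 342° = 2209.30
Leg 2 (201°, 2154 m): east 2154 sin 201° = -771.92, north 2154 cos 201° = -2010.93
Net: -1489.77 east, 198.37 north. Distance = √((-1489.77)² + (198.37)²) = 1502.920 m.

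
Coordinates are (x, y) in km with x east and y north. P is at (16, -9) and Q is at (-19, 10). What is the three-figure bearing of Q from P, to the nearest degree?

Δeast = -19 − 16 = -35.00; Δnorth = 10 − -9 = 19.00.
Bearing = atan2(Δeast, Δnorth) mod 360° = 298.50° ≈ 298°.

298°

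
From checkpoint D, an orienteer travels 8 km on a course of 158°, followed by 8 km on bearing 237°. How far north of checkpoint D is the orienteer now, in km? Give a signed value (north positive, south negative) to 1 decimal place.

Leg 1 (158°, 8 km): east 8 sin 158° = 3.00, north 8 cos 158° = -7.42
Leg 2 (237°, 8 km): east 8 sin 237° = -6.71, north 8 cos 237° = -4.36
Net north component: -11.77 km.

-11.8 km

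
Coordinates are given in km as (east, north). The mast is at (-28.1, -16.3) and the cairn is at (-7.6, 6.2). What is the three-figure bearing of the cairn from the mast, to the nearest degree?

Δeast = -7.6 − -28.1 = 20.50; Δnorth = 6.2 − -16.3 = 22.50.
Bearing = atan2(Δeast, Δnorth) mod 360° = 42.34° ≈ 042°.

042°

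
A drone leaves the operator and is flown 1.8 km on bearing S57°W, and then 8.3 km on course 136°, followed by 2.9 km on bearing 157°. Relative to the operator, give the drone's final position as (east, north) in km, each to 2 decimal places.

Leg 1 (S57°W, 1.8 km): east 1.8 sin 237° = -1.51, north 1.8 cos 237° = -0.98
Leg 2 (136°, 8.3 km): east 8.3 sin 136° = 5.77, north 8.3 cos 136° = -5.97
Leg 3 (157°, 2.9 km): east 2.9 sin 157° = 1.13, north 2.9 cos 157° = -2.67
Summing: 5.39 km east, -9.62 km north → (5.39, -9.62).

(5.39, -9.62)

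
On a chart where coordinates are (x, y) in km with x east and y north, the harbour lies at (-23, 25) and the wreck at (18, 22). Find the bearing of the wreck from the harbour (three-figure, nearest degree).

Δeast = 18 − -23 = 41.00; Δnorth = 22 − 25 = -3.00.
Bearing = atan2(Δeast, Δnorth) mod 360° = 94.18° ≈ 094°.

094°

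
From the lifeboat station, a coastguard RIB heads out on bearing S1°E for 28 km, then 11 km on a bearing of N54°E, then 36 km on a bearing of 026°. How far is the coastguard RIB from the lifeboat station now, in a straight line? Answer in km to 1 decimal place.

27.4 km

Leg 1 (S1°E, 28 km): east 28 sin 179° = 0.49, north 28 cos 179° = -28.00
Leg 2 (N54°E, 11 km): east 11 sin 54° = 8.90, north 11 cos 54° = 6.47
Leg 3 (026°, 36 km): east 36 sin 26° = 15.78, north 36 cos 26° = 32.36
Net: 25.17 east, 10.83 north. Distance = √((25.17)² + (10.83)²) = 27.399 km.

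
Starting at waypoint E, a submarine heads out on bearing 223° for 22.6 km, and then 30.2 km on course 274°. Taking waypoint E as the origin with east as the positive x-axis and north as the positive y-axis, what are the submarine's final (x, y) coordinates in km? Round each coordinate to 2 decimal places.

Leg 1 (223°, 22.6 km): east 22.6 sin 223° = -15.41, north 22.6 cos 223° = -16.53
Leg 2 (274°, 30.2 km): east 30.2 sin 274° = -30.13, north 30.2 cos 274° = 2.11
Summing: -45.54 km east, -14.42 km north → (-45.54, -14.42).

(-45.54, -14.42)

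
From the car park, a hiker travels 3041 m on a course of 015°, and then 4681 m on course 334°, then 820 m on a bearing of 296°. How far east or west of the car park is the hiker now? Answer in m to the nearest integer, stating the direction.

Leg 1 (015°, 3041 m): east 3041 sin 15° = 787.07, north 3041 cos 15° = 2937.38
Leg 2 (334°, 4681 m): east 4681 sin 334° = -2052.02, north 4681 cos 334° = 4207.25
Leg 3 (296°, 820 m): east 820 sin 296° = -737.01, north 820 cos 296° = 359.46
Net east component: -2001.96 m.

2002 m west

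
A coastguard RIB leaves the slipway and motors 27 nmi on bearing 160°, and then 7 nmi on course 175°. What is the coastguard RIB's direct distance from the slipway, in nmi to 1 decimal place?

33.8 nmi

Leg 1 (160°, 27 nmi): east 27 sin 160° = 9.23, north 27 cos 160° = -25.37
Leg 2 (175°, 7 nmi): east 7 sin 175° = 0.61, north 7 cos 175° = -6.97
Net: 9.84 east, -32.35 north. Distance = √((9.84)² + (-32.35)²) = 33.810 nmi.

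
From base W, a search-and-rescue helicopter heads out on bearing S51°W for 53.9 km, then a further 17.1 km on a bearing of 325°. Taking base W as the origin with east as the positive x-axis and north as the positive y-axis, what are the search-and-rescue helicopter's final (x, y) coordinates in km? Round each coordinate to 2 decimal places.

Leg 1 (S51°W, 53.9 km): east 53.9 sin 231° = -41.89, north 53.9 cos 231° = -33.92
Leg 2 (325°, 17.1 km): east 17.1 sin 325° = -9.81, north 17.1 cos 325° = 14.01
Summing: -51.70 km east, -19.91 km north → (-51.70, -19.91).

(-51.70, -19.91)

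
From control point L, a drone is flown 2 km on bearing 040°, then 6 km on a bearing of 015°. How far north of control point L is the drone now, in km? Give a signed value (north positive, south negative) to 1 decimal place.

Leg 1 (040°, 2 km): east 2 sin 40° = 1.29, north 2 cos 40° = 1.53
Leg 2 (015°, 6 km): east 6 sin 15° = 1.55, north 6 cos 15° = 5.80
Net north component: 7.33 km.

7.3 km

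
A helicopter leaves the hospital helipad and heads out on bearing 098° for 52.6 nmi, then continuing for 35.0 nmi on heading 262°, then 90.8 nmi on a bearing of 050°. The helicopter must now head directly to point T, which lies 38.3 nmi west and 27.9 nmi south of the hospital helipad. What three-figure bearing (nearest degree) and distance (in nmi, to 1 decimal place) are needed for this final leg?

239°, 145.5 nmi

Leg 1 (098°, 52.6 nmi): east 52.6 sin 98° = 52.09, north 52.6 cos 98° = -7.32
Leg 2 (262°, 35.0 nmi): east 35.0 sin 262° = -34.66, north 35.0 cos 262° = -4.87
Leg 3 (050°, 90.8 nmi): east 90.8 sin 50° = 69.56, north 90.8 cos 50° = 58.37
Current position: (86.99, 46.17). Target: (-38.3, -27.9). Remaining: Δeast = -125.29, Δnorth = -74.07.
Bearing = atan2(-125.29, -74.07) mod 360° = 239.41°; distance = √((-125.29)² + (-74.07)²) = 145.545 nmi.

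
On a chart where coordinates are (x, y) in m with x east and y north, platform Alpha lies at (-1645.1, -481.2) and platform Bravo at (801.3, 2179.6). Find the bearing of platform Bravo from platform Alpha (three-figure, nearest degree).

Δeast = 801.3 − -1645.1 = 2446.40; Δnorth = 2179.6 − -481.2 = 2660.80.
Bearing = atan2(Δeast, Δnorth) mod 360° = 42.60° ≈ 043°.

043°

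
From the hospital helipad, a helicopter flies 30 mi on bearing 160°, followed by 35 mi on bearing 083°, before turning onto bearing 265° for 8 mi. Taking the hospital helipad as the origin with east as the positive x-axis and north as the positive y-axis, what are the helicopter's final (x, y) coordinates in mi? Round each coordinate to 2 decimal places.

(37.03, -24.62)

Leg 1 (160°, 30 mi): east 30 sin 160° = 10.26, north 30 cos 160° = -28.19
Leg 2 (083°, 35 mi): east 35 sin 83° = 34.74, north 35 cos 83° = 4.27
Leg 3 (265°, 8 mi): east 8 sin 265° = -7.97, north 8 cos 265° = -0.70
Summing: 37.03 mi east, -24.62 mi north → (37.03, -24.62).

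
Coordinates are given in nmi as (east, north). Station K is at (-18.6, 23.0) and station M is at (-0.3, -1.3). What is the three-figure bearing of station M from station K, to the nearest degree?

Δeast = -0.3 − -18.6 = 18.30; Δnorth = -1.3 − 23.0 = -24.30.
Bearing = atan2(Δeast, Δnorth) mod 360° = 143.02° ≈ 143°.

143°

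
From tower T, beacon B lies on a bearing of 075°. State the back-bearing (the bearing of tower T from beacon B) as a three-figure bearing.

255°

Back-bearing = 075° + 180° = 255°.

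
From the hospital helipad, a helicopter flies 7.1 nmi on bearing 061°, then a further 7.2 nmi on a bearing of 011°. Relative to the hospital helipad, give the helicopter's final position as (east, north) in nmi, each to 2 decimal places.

Leg 1 (061°, 7.1 nmi): east 7.1 sin 61° = 6.21, north 7.1 cos 61° = 3.44
Leg 2 (011°, 7.2 nmi): east 7.2 sin 11° = 1.37, north 7.2 cos 11° = 7.07
Summing: 7.58 nmi east, 10.51 nmi north → (7.58, 10.51).

(7.58, 10.51)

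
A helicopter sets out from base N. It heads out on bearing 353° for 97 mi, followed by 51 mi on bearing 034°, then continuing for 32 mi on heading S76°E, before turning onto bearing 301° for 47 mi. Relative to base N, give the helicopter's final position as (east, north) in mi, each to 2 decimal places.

Leg 1 (353°, 97 mi): east 97 sin 353° = -11.82, north 97 cos 353° = 96.28
Leg 2 (034°, 51 mi): east 51 sin 34° = 28.52, north 51 cos 34° = 42.28
Leg 3 (S76°E, 32 mi): east 32 sin 104° = 31.05, north 32 cos 104° = -7.74
Leg 4 (301°, 47 mi): east 47 sin 301° = -40.29, north 47 cos 301° = 24.21
Summing: 7.46 mi east, 155.02 mi north → (7.46, 155.02).

(7.46, 155.02)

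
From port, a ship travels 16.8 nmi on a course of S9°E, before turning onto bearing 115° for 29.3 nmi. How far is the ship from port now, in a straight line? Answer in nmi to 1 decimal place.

41.1 nmi

Leg 1 (S9°E, 16.8 nmi): east 16.8 sin 171° = 2.63, north 16.8 cos 171° = -16.59
Leg 2 (115°, 29.3 nmi): east 29.3 sin 115° = 26.55, north 29.3 cos 115° = -12.38
Net: 29.18 east, -28.98 north. Distance = √((29.18)² + (-28.98)²) = 41.125 nmi.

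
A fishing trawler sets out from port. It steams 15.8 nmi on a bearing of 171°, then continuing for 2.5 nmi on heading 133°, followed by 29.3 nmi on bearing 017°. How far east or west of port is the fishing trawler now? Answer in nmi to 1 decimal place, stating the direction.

Leg 1 (171°, 15.8 nmi): east 15.8 sin 171° = 2.47, north 15.8 cos 171° = -15.61
Leg 2 (133°, 2.5 nmi): east 2.5 sin 133° = 1.83, north 2.5 cos 133° = -1.70
Leg 3 (017°, 29.3 nmi): east 29.3 sin 17° = 8.57, north 29.3 cos 17° = 28.02
Net east component: 12.87 nmi.

12.9 nmi east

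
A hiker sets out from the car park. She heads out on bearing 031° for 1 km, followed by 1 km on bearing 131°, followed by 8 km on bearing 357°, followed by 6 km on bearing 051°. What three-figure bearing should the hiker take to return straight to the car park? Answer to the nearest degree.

205°

Leg 1 (031°, 1 km): east 1 sin 31° = 0.52, north 1 cos 31° = 0.86
Leg 2 (131°, 1 km): east 1 sin 131° = 0.75, north 1 cos 131° = -0.66
Leg 3 (357°, 8 km): east 8 sin 357° = -0.42, north 8 cos 357° = 7.99
Leg 4 (051°, 6 km): east 6 sin 51° = 4.66, north 6 cos 51° = 3.78
Net displacement: 5.51 east, 11.97 north. Direction back to start is (-5.51, -11.97): bearing = atan2(-5.51, -11.97) mod 360° = 204.74° ≈ 205°.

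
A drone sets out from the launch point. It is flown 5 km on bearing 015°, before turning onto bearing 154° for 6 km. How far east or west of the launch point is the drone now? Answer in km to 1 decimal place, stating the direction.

Leg 1 (015°, 5 km): east 5 sin 15° = 1.29, north 5 cos 15° = 4.83
Leg 2 (154°, 6 km): east 6 sin 154° = 2.63, north 6 cos 154° = -5.39
Net east component: 3.92 km.

3.9 km east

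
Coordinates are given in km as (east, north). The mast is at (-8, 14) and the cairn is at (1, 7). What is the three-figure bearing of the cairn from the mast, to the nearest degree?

128°

Δeast = 1 − -8 = 9.00; Δnorth = 7 − 14 = -7.00.
Bearing = atan2(Δeast, Δnorth) mod 360° = 127.87° ≈ 128°.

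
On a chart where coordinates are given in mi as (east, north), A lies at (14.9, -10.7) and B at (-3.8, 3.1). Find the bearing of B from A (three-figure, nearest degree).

Δeast = -3.8 − 14.9 = -18.70; Δnorth = 3.1 − -10.7 = 13.80.
Bearing = atan2(Δeast, Δnorth) mod 360° = 306.43° ≈ 306°.

306°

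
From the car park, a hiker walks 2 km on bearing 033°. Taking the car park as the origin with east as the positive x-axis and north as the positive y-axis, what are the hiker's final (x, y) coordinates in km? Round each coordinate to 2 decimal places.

(1.09, 1.68)

Leg 1 (033°, 2 km): east 2 sin 33° = 1.09, north 2 cos 33° = 1.68
Summing: 1.09 km east, 1.68 km north → (1.09, 1.68).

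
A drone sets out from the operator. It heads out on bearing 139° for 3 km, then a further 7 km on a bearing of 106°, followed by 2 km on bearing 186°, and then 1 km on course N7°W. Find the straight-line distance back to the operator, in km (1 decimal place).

9.8 km

Leg 1 (139°, 3 km): east 3 sin 139° = 1.97, north 3 cos 139° = -2.26
Leg 2 (106°, 7 km): east 7 sin 106° = 6.73, north 7 cos 106° = -1.93
Leg 3 (186°, 2 km): east 2 sin 186° = -0.21, north 2 cos 186° = -1.99
Leg 4 (N7°W, 1 km): east 1 sin 353° = -0.12, north 1 cos 353° = 0.99
Net: 8.37 east, -5.19 north. Distance = √((8.37)² + (-5.19)²) = 9.845 km.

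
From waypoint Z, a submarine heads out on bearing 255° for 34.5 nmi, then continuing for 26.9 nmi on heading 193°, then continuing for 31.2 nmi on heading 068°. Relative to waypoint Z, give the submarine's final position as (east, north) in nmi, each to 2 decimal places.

Leg 1 (255°, 34.5 nmi): east 34.5 sin 255° = -33.32, north 34.5 cos 255° = -8.93
Leg 2 (193°, 26.9 nmi): east 26.9 sin 193° = -6.05, north 26.9 cos 193° = -26.21
Leg 3 (068°, 31.2 nmi): east 31.2 sin 68° = 28.93, north 31.2 cos 68° = 11.69
Summing: -10.45 nmi east, -23.45 nmi north → (-10.45, -23.45).

(-10.45, -23.45)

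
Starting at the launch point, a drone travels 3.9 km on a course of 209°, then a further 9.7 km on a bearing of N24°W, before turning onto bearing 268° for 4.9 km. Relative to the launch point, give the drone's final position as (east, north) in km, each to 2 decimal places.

(-10.73, 5.28)

Leg 1 (209°, 3.9 km): east 3.9 sin 209° = -1.89, north 3.9 cos 209° = -3.41
Leg 2 (N24°W, 9.7 km): east 9.7 sin 336° = -3.95, north 9.7 cos 336° = 8.86
Leg 3 (268°, 4.9 km): east 4.9 sin 268° = -4.90, north 4.9 cos 268° = -0.17
Summing: -10.73 km east, 5.28 km north → (-10.73, 5.28).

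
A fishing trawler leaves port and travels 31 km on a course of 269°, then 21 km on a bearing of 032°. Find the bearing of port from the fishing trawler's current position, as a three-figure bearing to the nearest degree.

Leg 1 (269°, 31 km): east 31 sin 269° = -31.00, north 31 cos 269° = -0.54
Leg 2 (032°, 21 km): east 21 sin 32° = 11.13, north 21 cos 32° = 17.81
Net displacement: -19.87 east, 17.27 north. Direction back to start is (19.87, -17.27): bearing = atan2(19.87, -17.27) mod 360° = 131.00° ≈ 131°.

131°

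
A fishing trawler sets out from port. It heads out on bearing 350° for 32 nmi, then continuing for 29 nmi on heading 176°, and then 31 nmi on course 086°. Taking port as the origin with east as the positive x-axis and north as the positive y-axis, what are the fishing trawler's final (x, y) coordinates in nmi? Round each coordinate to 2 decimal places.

Leg 1 (350°, 32 nmi): east 32 sin 350° = -5.56, north 32 cos 350° = 31.51
Leg 2 (176°, 29 nmi): east 29 sin 176° = 2.02, north 29 cos 176° = -28.93
Leg 3 (086°, 31 nmi): east 31 sin 86° = 30.92, north 31 cos 86° = 2.16
Summing: 27.39 nmi east, 4.75 nmi north → (27.39, 4.75).

(27.39, 4.75)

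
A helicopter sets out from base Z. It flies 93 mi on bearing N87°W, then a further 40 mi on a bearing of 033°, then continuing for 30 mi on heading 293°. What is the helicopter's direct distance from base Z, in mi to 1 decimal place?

Leg 1 (N87°W, 93 mi): east 93 sin 273° = -92.87, north 93 cos 273° = 4.87
Leg 2 (033°, 40 mi): east 40 sin 33° = 21.79, north 40 cos 33° = 33.55
Leg 3 (293°, 30 mi): east 30 sin 293° = -27.62, north 30 cos 293° = 11.72
Net: -98.70 east, 50.14 north. Distance = √((-98.70)² + (50.14)²) = 110.706 mi.

110.7 mi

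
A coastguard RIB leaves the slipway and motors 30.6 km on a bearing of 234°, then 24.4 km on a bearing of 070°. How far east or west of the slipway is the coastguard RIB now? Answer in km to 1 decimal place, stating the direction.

1.8 km west

Leg 1 (234°, 30.6 km): east 30.6 sin 234° = -24.76, north 30.6 cos 234° = -17.99
Leg 2 (070°, 24.4 km): east 24.4 sin 70° = 22.93, north 24.4 cos 70° = 8.35
Net east component: -1.83 km.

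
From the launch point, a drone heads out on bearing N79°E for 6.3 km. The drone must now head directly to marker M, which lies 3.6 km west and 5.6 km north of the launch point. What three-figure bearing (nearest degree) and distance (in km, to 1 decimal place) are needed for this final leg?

294°, 10.7 km

Leg 1 (N79°E, 6.3 km): east 6.3 sin 79° = 6.18, north 6.3 cos 79° = 1.20
Current position: (6.18, 1.20). Target: (-3.6, 5.6). Remaining: Δeast = -9.78, Δnorth = 4.40.
Bearing = atan2(-9.78, 4.40) mod 360° = 294.20°; distance = √((-9.78)² + (4.40)²) = 10.727 km.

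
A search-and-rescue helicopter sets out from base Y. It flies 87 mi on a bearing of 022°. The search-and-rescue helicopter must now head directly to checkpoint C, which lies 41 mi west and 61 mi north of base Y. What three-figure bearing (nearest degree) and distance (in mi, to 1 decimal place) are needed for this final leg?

Leg 1 (022°, 87 mi): east 87 sin 22° = 32.59, north 87 cos 22° = 80.66
Current position: (32.59, 80.66). Target: (-41, 61). Remaining: Δeast = -73.59, Δnorth = -19.66.
Bearing = atan2(-73.59, -19.66) mod 360° = 255.04°; distance = √((-73.59)² + (-19.66)²) = 76.173 mi.

255°, 76.2 mi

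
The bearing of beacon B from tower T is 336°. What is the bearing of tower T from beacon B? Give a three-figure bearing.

156°

Back-bearing = 336° − 180° = 156°.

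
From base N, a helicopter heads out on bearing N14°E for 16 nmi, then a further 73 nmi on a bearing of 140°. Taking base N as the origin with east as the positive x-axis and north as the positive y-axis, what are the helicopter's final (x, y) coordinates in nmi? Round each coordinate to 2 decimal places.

Leg 1 (N14°E, 16 nmi): east 16 sin 14° = 3.87, north 16 cos 14° = 15.52
Leg 2 (140°, 73 nmi): east 73 sin 140° = 46.92, north 73 cos 140° = -55.92
Summing: 50.79 nmi east, -40.40 nmi north → (50.79, -40.40).

(50.79, -40.40)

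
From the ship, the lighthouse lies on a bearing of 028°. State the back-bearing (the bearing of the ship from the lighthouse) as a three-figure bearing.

208°

Back-bearing = 028° + 180° = 208°.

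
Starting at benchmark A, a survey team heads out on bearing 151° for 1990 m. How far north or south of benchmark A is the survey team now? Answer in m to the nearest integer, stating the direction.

1740 m south

Leg 1 (151°, 1990 m): east 1990 sin 151° = 964.77, north 1990 cos 151° = -1740.49
Net north component: -1740.49 m.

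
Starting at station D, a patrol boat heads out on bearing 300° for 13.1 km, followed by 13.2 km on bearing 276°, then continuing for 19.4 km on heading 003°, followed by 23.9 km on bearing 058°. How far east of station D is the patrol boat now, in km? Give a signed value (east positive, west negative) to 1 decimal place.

-3.2 km

Leg 1 (300°, 13.1 km): east 13.1 sin 300° = -11.34, north 13.1 cos 300° = 6.55
Leg 2 (276°, 13.2 km): east 13.2 sin 276° = -13.13, north 13.2 cos 276° = 1.38
Leg 3 (003°, 19.4 km): east 19.4 sin 3° = 1.02, north 19.4 cos 3° = 19.37
Leg 4 (058°, 23.9 km): east 23.9 sin 58° = 20.27, north 23.9 cos 58° = 12.67
Net east component: -3.19 km.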